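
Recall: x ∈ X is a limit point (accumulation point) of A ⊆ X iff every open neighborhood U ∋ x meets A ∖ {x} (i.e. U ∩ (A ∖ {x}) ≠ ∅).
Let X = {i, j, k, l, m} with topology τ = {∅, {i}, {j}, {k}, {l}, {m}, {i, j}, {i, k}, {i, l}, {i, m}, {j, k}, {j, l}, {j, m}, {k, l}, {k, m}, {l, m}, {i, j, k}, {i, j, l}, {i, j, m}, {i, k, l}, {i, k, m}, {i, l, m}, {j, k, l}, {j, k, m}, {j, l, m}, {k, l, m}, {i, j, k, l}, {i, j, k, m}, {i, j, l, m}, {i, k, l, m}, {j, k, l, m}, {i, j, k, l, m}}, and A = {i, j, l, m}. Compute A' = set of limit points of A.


A' = ∅

For each x ∈ X, list the open sets U ∈ τ with x ∈ U, then check whether U ∩ (A ∖ {x}) ≠ ∅ for every such U.
  x = i: open {i} ∋ x has {i} ∩ (A ∖ {i}) = ∅, so x is NOT a limit point.
  x = j: open {j} ∋ x has {j} ∩ (A ∖ {j}) = ∅, so x is NOT a limit point.
  x = k: open {k} ∋ x has {k} ∩ (A ∖ {k}) = ∅, so x is NOT a limit point.
  x = l: open {l} ∋ x has {l} ∩ (A ∖ {l}) = ∅, so x is NOT a limit point.
  x = m: open {m} ∋ x has {m} ∩ (A ∖ {m}) = ∅, so x is NOT a limit point.
Collecting: A' = ∅.


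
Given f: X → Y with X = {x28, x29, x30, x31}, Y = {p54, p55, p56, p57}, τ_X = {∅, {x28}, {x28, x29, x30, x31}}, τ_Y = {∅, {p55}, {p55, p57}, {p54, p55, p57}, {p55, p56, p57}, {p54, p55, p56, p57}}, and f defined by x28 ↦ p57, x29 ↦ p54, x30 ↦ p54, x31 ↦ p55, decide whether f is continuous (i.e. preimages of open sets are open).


f is NOT continuous.

Compute f^{-1}(U) for each U ∈ τ_Y:
  U = ∅: f^{-1}(U) = ∅ ∈ τ_X ✓.
  U = {p55}: f^{-1}(U) = {x31} ∉ τ_X ✗.
  U = {p55, p57}: f^{-1}(U) = {x28, x31} ∉ τ_X ✗.
  U = {p54, p55, p57}: f^{-1}(U) = {x28, x29, x30, x31} ∈ τ_X ✓.
  U = {p55, p56, p57}: f^{-1}(U) = {x28, x31} ∉ τ_X ✗.
  U = {p54, p55, p56, p57}: f^{-1}(U) = {x28, x29, x30, x31} ∈ τ_X ✓.
Found U = {p55} with f^{-1}(U) = {x31} not in τ_X. Therefore f is NOT continuous.


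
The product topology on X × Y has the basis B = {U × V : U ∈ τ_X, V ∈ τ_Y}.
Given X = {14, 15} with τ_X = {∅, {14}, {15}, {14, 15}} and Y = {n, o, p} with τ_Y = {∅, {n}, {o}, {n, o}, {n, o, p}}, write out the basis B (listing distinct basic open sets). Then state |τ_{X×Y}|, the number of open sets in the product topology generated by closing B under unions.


Basis B = {∅ × ∅, {14} × {n}, {14} × {o}, {15} × {n}, {15} × {o}, {14} × {n, o}, {14, 15} × {n}, {14, 15} × {o}, {15} × {n, o}, {14} × {n, o, p}, {15} × {n, o, p}, {14, 15} × {n, o}, {14, 15} × {n, o, p}}; |τ_{X×Y}| = 25.

Enumerate products U × V with U ∈ τ_X, V ∈ τ_Y (deduplicated):
  ∅ × ∅ = {} (∅)
  {14} × {n} = {(14,n)}
  {14} × {o} = {(14,o)}
  {15} × {n} = {(15,n)}
  {15} × {o} = {(15,o)}
  {14} × {n, o} = {(14,n), (14,o)}
  {14, 15} × {n} = {(14,n), (15,n)}
  {14, 15} × {o} = {(14,o), (15,o)}
  {15} × {n, o} = {(15,n), (15,o)}
  {14} × {n, o, p} = {(14,n), (14,o), (14,p)}
  {15} × {n, o, p} = {(15,n), (15,o), (15,p)}
  {14, 15} × {n, o} = {(14,n), (14,o), (15,n), (15,o)}
  {14, 15} × {n, o, p} = {(14,n), (14,o), (14,p), (15,n), (15,o), (15,p)}
These 13 distinct sets form the basis B.
Close under arbitrary unions to get τ_{X×Y}; counting gives |τ_{X×Y}| = 25.


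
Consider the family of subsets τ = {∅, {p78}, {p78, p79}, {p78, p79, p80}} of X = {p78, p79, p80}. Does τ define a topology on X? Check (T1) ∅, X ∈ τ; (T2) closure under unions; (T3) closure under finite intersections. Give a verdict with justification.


τ IS a topology on X.

Axiom (T1): ∅ ∈ τ? Yes; X ∈ τ? Yes.
Axiom (T2/T3): check pairwise unions and intersections of members of τ.
All pairwise intersections and unions checked — each lies in τ. Therefore τ satisfies (T1), (T2), (T3): it IS a topology on X.


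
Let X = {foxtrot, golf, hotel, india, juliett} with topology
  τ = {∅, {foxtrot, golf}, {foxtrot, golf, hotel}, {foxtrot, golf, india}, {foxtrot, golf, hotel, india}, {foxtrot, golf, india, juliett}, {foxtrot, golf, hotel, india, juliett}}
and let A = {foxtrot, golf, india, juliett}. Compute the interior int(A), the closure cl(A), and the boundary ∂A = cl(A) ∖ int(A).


int(A) = {foxtrot, golf, india, juliett}, cl(A) = {foxtrot, golf, hotel, india, juliett}, ∂A = {hotel}.

Closed sets in (X, τ) are complements of opens:
  closed(X, τ) = {∅, {hotel}, {juliett}, {hotel, juliett}, {india, juliett}, {hotel, india, juliett}, {foxtrot, golf, hotel, india, juliett}}.
int(A) = ⋃ {U ∈ τ : U ⊆ A}. Opens contained in A: ∅, {foxtrot, golf}, {foxtrot, golf, india}, {foxtrot, golf, india, juliett}.
Taking the union of these: int(A) = {foxtrot, golf, india, juliett}.
cl(A) = ⋂ {C closed : A ⊆ C}. Closed sets containing A: {foxtrot, golf, hotel, india, juliett}.
Intersecting these: cl(A) = {foxtrot, golf, hotel, india, juliett}.
∂A = cl(A) ∖ int(A) = {foxtrot, golf, hotel, india, juliett} ∖ {foxtrot, golf, india, juliett} = {hotel}.


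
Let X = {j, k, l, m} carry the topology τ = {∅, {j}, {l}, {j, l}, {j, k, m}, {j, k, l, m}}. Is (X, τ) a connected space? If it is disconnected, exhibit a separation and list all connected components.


(X, τ) is disconnected; components = [{l}, {j, k, m}].

Find clopen sets (U ∈ τ with X ∖ U ∈ τ):
  U = ∅, X ∖ U = {j, k, l, m} — both open, so U is clopen.
  U = {l}, X ∖ U = {j, k, m} — both open, so U is clopen.
  U = {j, k, m}, X ∖ U = {l} — both open, so U is clopen.
  U = {j, k, l, m}, X ∖ U = ∅ — both open, so U is clopen.
Nontrivial clopen(s) exist: e.g. {l}. So (X, τ) is disconnected.
Compute connected components by grouping points that agree on all clopens:
  component: {l}
  component: {j, k, m}


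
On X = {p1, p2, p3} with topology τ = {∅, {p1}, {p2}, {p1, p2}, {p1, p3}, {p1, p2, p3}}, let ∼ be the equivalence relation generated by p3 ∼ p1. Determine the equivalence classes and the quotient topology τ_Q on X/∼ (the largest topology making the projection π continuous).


X/∼ = {[p1=p3], [p2]}; |τ_Q| = 4.

Equivalence classes: [p1=p3], [p2].
Quotient map π: X → X/∼ sends p1 ↦ [p1=p3], p2 ↦ [p2], p3 ↦ [p1=p3].
For each subset V ⊆ X/∼, compute π^{-1}(V) ⊆ X and check whether π^{-1}(V) ∈ τ. V is open in τ_Q iff π^{-1}(V) ∈ τ.
  V = {}: π^{-1}(V) = ∅ ∈ τ ✓.
  V = {[p1=p3]}: π^{-1}(V) = {p1, p3} ∈ τ ✓.
  V = {[p2]}: π^{-1}(V) = {p2} ∈ τ ✓.
  V = {[p1=p3], [p2]}: π^{-1}(V) = {p1, p2, p3} ∈ τ ✓.
Open sets in the quotient: τ_Q = {{}, {[p1=p3]}, {[p2]}, {[p1=p3], [p2]}} (4 elements).


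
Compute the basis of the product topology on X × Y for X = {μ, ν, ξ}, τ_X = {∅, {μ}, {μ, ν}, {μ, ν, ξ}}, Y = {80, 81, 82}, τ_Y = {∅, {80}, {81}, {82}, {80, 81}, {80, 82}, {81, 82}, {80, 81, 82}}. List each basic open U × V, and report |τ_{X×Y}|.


Basis B = {∅ × ∅, {μ} × {80}, {μ} × {81}, {μ} × {82}, {μ} × {80, 81}, {μ} × {80, 82}, {μ, ν} × {80}, {μ} × {81, 82}, {μ, ν} × {81}, {μ, ν} × {82}, {μ} × {80, 81, 82}, {μ, ν, ξ} × {80}, {μ, ν, ξ} × {81}, {μ, ν, ξ} × {82}, {μ, ν} × {80, 81}, {μ, ν} × {80, 82}, {μ, ν} × {81, 82}, {μ, ν} × {80, 81, 82}, {μ, ν, ξ} × {80, 81}, {μ, ν, ξ} × {80, 82}, {μ, ν, ξ} × {81, 82}, {μ, ν, ξ} × {80, 81, 82}}; |τ_{X×Y}| = 64.

Enumerate products U × V with U ∈ τ_X, V ∈ τ_Y (deduplicated):
  ∅ × ∅ = {} (∅)
  {μ} × {80} = {(μ,80)}
  {μ} × {81} = {(μ,81)}
  {μ} × {82} = {(μ,82)}
  {μ} × {80, 81} = {(μ,80), (μ,81)}
  {μ} × {80, 82} = {(μ,80), (μ,82)}
  {μ, ν} × {80} = {(μ,80), (ν,80)}
  {μ} × {81, 82} = {(μ,81), (μ,82)}
  {μ, ν} × {81} = {(μ,81), (ν,81)}
  {μ, ν} × {82} = {(μ,82), (ν,82)}
  {μ} × {80, 81, 82} = {(μ,80), (μ,81), (μ,82)}
  {μ, ν, ξ} × {80} = {(μ,80), (ν,80), (ξ,80)}
  {μ, ν, ξ} × {81} = {(μ,81), (ν,81), (ξ,81)}
  {μ, ν, ξ} × {82} = {(μ,82), (ν,82), (ξ,82)}
  {μ, ν} × {80, 81} = {(μ,80), (μ,81), (ν,80), (ν,81)}
  {μ, ν} × {80, 82} = {(μ,80), (μ,82), (ν,80), (ν,82)}
  {μ, ν} × {81, 82} = {(μ,81), (μ,82), (ν,81), (ν,82)}
  {μ, ν} × {80, 81, 82} = {(μ,80), (μ,81), (μ,82), (ν,80), (ν,81), (ν,82)}
  {μ, ν, ξ} × {80, 81} = {(μ,80), (μ,81), (ν,80), (ν,81), (ξ,80), (ξ,81)}
  {μ, ν, ξ} × {80, 82} = {(μ,80), (μ,82), (ν,80), (ν,82), (ξ,80), (ξ,82)}
  {μ, ν, ξ} × {81, 82} = {(μ,81), (μ,82), (ν,81), (ν,82), (ξ,81), (ξ,82)}
  {μ, ν, ξ} × {80, 81, 82} = {(μ,80), (μ,81), (μ,82), (ν,80), (ν,81), (ν,82), (ξ,80), (ξ,81), (ξ,82)}
These 22 distinct sets form the basis B.
Close under arbitrary unions to get τ_{X×Y}; counting gives |τ_{X×Y}| = 64.


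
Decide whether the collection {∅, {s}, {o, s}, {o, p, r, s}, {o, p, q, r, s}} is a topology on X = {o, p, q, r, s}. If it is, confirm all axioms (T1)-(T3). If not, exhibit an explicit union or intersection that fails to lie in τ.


τ IS a topology on X.

Axiom (T1): ∅ ∈ τ? Yes; X ∈ τ? Yes.
Axiom (T2/T3): check pairwise unions and intersections of members of τ.
All pairwise intersections and unions checked — each lies in τ. Therefore τ satisfies (T1), (T2), (T3): it IS a topology on X.


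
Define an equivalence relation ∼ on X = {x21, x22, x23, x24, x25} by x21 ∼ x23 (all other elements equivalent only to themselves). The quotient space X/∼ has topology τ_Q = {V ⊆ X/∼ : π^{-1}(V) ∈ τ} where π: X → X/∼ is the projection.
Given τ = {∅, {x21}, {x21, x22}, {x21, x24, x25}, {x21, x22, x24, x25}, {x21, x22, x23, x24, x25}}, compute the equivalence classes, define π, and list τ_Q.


X/∼ = {[x21=x23], [x22], [x24], [x25]}; |τ_Q| = 2.

Equivalence classes: [x21=x23], [x22], [x24], [x25].
Quotient map π: X → X/∼ sends x21 ↦ [x21=x23], x22 ↦ [x22], x23 ↦ [x21=x23], x24 ↦ [x24], x25 ↦ [x25].
For each subset V ⊆ X/∼, compute π^{-1}(V) ⊆ X and check whether π^{-1}(V) ∈ τ. V is open in τ_Q iff π^{-1}(V) ∈ τ.
  V = {}: π^{-1}(V) = ∅ ∈ τ ✓.
  V = {[x21=x23]}: π^{-1}(V) = {x21, x23} ∉ τ ✗.
  V = {[x22]}: π^{-1}(V) = {x22} ∉ τ ✗.
  V = {[x21=x23], [x22]}: π^{-1}(V) = {x21, x22, x23} ∉ τ ✗.
  V = {[x24]}: π^{-1}(V) = {x24} ∉ τ ✗.
  V = {[x21=x23], [x24]}: π^{-1}(V) = {x21, x23, x24} ∉ τ ✗.
  V = {[x22], [x24]}: π^{-1}(V) = {x22, x24} ∉ τ ✗.
  V = {[x21=x23], [x22], [x24]}: π^{-1}(V) = {x21, x22, x23, x24} ∉ τ ✗.
  V = {[x25]}: π^{-1}(V) = {x25} ∉ τ ✗.
  V = {[x21=x23], [x25]}: π^{-1}(V) = {x21, x23, x25} ∉ τ ✗.
  V = {[x22], [x25]}: π^{-1}(V) = {x22, x25} ∉ τ ✗.
  V = {[x21=x23], [x22], [x25]}: π^{-1}(V) = {x21, x22, x23, x25} ∉ τ ✗.
  V = {[x24], [x25]}: π^{-1}(V) = {x24, x25} ∉ τ ✗.
  V = {[x21=x23], [x24], [x25]}: π^{-1}(V) = {x21, x23, x24, x25} ∉ τ ✗.
  V = {[x22], [x24], [x25]}: π^{-1}(V) = {x22, x24, x25} ∉ τ ✗.
  V = {[x21=x23], [x22], [x24], [x25]}: π^{-1}(V) = {x21, x22, x23, x24, x25} ∈ τ ✓.
Open sets in the quotient: τ_Q = {{}, {[x21=x23], [x22], [x24], [x25]}} (2 elements).


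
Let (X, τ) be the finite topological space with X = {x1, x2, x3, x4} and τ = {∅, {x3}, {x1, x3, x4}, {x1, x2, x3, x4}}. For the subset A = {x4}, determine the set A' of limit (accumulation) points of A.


A' = {x1, x2}

For each x ∈ X, list the open sets U ∈ τ with x ∈ U, then check whether U ∩ (A ∖ {x}) ≠ ∅ for every such U.
  x = x1: opens ∋ x are {x1, x3, x4}, {x1, x2, x3, x4}; each meets A ∖ {x1}, so x IS a limit point.
  x = x2: opens ∋ x are {x1, x2, x3, x4}; each meets A ∖ {x2}, so x IS a limit point.
  x = x3: open {x3} ∋ x has {x3} ∩ (A ∖ {x3}) = ∅, so x is NOT a limit point.
  x = x4: open {x1, x3, x4} ∋ x has {x1, x3, x4} ∩ (A ∖ {x4}) = ∅, so x is NOT a limit point.
Collecting: A' = {x1, x2}.


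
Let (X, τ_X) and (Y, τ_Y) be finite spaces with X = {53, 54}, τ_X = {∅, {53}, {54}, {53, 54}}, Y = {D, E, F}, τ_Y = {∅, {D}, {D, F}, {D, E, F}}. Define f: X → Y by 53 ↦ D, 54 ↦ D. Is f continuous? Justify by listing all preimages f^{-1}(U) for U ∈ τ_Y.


f IS continuous.

Compute f^{-1}(U) for each U ∈ τ_Y:
  U = ∅: f^{-1}(U) = ∅ ∈ τ_X ✓.
  U = {D}: f^{-1}(U) = {53, 54} ∈ τ_X ✓.
  U = {D, F}: f^{-1}(U) = {53, 54} ∈ τ_X ✓.
  U = {D, E, F}: f^{-1}(U) = {53, 54} ∈ τ_X ✓.
Every preimage lies in τ_X, so f IS continuous.


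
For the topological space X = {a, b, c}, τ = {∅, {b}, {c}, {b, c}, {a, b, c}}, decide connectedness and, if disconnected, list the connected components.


(X, τ) is connected.

Find clopen sets (U ∈ τ with X ∖ U ∈ τ):
  U = ∅, X ∖ U = {a, b, c} — both open, so U is clopen.
  U = {a, b, c}, X ∖ U = ∅ — both open, so U is clopen.
Only trivial clopens (∅ and X) exist, so (X, τ) is connected.
Compute connected components by grouping points that agree on all clopens:
  component: {a, b, c}


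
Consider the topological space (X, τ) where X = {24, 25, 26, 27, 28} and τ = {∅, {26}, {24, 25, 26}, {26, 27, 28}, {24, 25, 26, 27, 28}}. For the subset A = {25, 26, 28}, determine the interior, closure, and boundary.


int(A) = {26}, cl(A) = {24, 25, 26, 27, 28}, ∂A = {24, 25, 27, 28}.

Closed sets in (X, τ) are complements of opens:
  closed(X, τ) = {∅, {24, 25}, {27, 28}, {24, 25, 27, 28}, {24, 25, 26, 27, 28}}.
int(A) = ⋃ {U ∈ τ : U ⊆ A}. Opens contained in A: ∅, {26}.
Taking the union of these: int(A) = {26}.
cl(A) = ⋂ {C closed : A ⊆ C}. Closed sets containing A: {24, 25, 26, 27, 28}.
Intersecting these: cl(A) = {24, 25, 26, 27, 28}.
∂A = cl(A) ∖ int(A) = {24, 25, 26, 27, 28} ∖ {26} = {24, 25, 27, 28}.


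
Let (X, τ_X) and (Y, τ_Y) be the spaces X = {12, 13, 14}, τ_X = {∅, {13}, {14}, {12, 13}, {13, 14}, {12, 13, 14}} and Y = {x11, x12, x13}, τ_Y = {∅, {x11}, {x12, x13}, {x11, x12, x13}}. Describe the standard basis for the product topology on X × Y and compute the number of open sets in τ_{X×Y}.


Basis B = {∅ × ∅, {13} × {x11}, {14} × {x11}, {12, 13} × {x11}, {13, 14} × {x11}, {13} × {x12, x13}, {14} × {x12, x13}, {12, 13, 14} × {x11}, {13} × {x11, x12, x13}, {14} × {x11, x12, x13}, {12, 13} × {x12, x13}, {13, 14} × {x12, x13}, {12, 13} × {x11, x12, x13}, {12, 13, 14} × {x12, x13}, {13, 14} × {x11, x12, x13}, {12, 13, 14} × {x11, x12, x13}}; |τ_{X×Y}| = 36.

Enumerate products U × V with U ∈ τ_X, V ∈ τ_Y (deduplicated):
  ∅ × ∅ = {} (∅)
  {13} × {x11} = {(13,x11)}
  {14} × {x11} = {(14,x11)}
  {12, 13} × {x11} = {(12,x11), (13,x11)}
  {13, 14} × {x11} = {(13,x11), (14,x11)}
  {13} × {x12, x13} = {(13,x12), (13,x13)}
  {14} × {x12, x13} = {(14,x12), (14,x13)}
  {12, 13, 14} × {x11} = {(12,x11), (13,x11), (14,x11)}
  {13} × {x11, x12, x13} = {(13,x11), (13,x12), (13,x13)}
  {14} × {x11, x12, x13} = {(14,x11), (14,x12), (14,x13)}
  {12, 13} × {x12, x13} = {(12,x12), (12,x13), (13,x12), (13,x13)}
  {13, 14} × {x12, x13} = {(13,x12), (13,x13), (14,x12), (14,x13)}
  {12, 13} × {x11, x12, x13} = {(12,x11), (12,x12), (12,x13), (13,x11), (13,x12), (13,x13)}
  {12, 13, 14} × {x12, x13} = {(12,x12), (12,x13), (13,x12), (13,x13), (14,x12), (14,x13)}
  {13, 14} × {x11, x12, x13} = {(13,x11), (13,x12), (13,x13), (14,x11), (14,x12), (14,x13)}
  {12, 13, 14} × {x11, x12, x13} = {(12,x11), (12,x12), (12,x13), (13,x11), (13,x12), (13,x13), (14,x11), (14,x12), (14,x13)}
These 16 distinct sets form the basis B.
Close under arbitrary unions to get τ_{X×Y}; counting gives |τ_{X×Y}| = 36.


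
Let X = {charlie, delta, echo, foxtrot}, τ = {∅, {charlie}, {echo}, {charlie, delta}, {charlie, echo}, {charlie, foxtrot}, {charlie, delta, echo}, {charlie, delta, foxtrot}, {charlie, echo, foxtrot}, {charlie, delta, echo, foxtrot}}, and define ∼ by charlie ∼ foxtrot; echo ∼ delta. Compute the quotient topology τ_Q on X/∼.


X/∼ = {[charlie=foxtrot], [delta=echo]}; |τ_Q| = 3.

Equivalence classes: [charlie=foxtrot], [delta=echo].
Quotient map π: X → X/∼ sends charlie ↦ [charlie=foxtrot], delta ↦ [delta=echo], echo ↦ [delta=echo], foxtrot ↦ [charlie=foxtrot].
For each subset V ⊆ X/∼, compute π^{-1}(V) ⊆ X and check whether π^{-1}(V) ∈ τ. V is open in τ_Q iff π^{-1}(V) ∈ τ.
  V = {}: π^{-1}(V) = ∅ ∈ τ ✓.
  V = {[charlie=foxtrot]}: π^{-1}(V) = {charlie, foxtrot} ∈ τ ✓.
  V = {[delta=echo]}: π^{-1}(V) = {delta, echo} ∉ τ ✗.
  V = {[charlie=foxtrot], [delta=echo]}: π^{-1}(V) = {charlie, delta, echo, foxtrot} ∈ τ ✓.
Open sets in the quotient: τ_Q = {{}, {[charlie=foxtrot]}, {[charlie=foxtrot], [delta=echo]}} (3 elements).


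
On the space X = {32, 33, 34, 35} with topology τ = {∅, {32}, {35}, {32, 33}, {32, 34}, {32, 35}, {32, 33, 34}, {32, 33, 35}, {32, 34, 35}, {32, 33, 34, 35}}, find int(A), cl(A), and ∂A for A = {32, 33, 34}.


int(A) = {32, 33, 34}, cl(A) = {32, 33, 34}, ∂A = ∅.

Closed sets in (X, τ) are complements of opens:
  closed(X, τ) = {∅, {33}, {34}, {35}, {33, 34}, {33, 35}, {34, 35}, {32, 33, 34}, {33, 34, 35}, {32, 33, 34, 35}}.
int(A) = ⋃ {U ∈ τ : U ⊆ A}. Opens contained in A: ∅, {32}, {32, 33}, {32, 34}, {32, 33, 34}.
Taking the union of these: int(A) = {32, 33, 34}.
cl(A) = ⋂ {C closed : A ⊆ C}. Closed sets containing A: {32, 33, 34}, {32, 33, 34, 35}.
Intersecting these: cl(A) = {32, 33, 34}.
∂A = cl(A) ∖ int(A) = {32, 33, 34} ∖ {32, 33, 34} = ∅.


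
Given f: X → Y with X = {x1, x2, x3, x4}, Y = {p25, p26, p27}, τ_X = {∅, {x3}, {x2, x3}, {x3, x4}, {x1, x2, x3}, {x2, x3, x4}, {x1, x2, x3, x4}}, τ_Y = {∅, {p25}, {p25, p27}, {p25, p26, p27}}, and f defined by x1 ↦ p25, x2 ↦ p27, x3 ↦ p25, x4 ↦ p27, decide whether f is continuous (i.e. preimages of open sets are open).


f is NOT continuous.

Compute f^{-1}(U) for each U ∈ τ_Y:
  U = ∅: f^{-1}(U) = ∅ ∈ τ_X ✓.
  U = {p25}: f^{-1}(U) = {x1, x3} ∉ τ_X ✗.
  U = {p25, p27}: f^{-1}(U) = {x1, x2, x3, x4} ∈ τ_X ✓.
  U = {p25, p26, p27}: f^{-1}(U) = {x1, x2, x3, x4} ∈ τ_X ✓.
Found U = {p25} with f^{-1}(U) = {x1, x3} not in τ_X. Therefore f is NOT continuous.


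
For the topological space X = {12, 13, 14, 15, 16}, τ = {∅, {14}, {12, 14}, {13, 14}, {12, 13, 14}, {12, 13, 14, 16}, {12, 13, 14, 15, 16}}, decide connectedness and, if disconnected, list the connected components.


(X, τ) is connected.

Find clopen sets (U ∈ τ with X ∖ U ∈ τ):
  U = ∅, X ∖ U = {12, 13, 14, 15, 16} — both open, so U is clopen.
  U = {12, 13, 14, 15, 16}, X ∖ U = ∅ — both open, so U is clopen.
Only trivial clopens (∅ and X) exist, so (X, τ) is connected.
Compute connected components by grouping points that agree on all clopens:
  component: {12, 13, 14, 15, 16}


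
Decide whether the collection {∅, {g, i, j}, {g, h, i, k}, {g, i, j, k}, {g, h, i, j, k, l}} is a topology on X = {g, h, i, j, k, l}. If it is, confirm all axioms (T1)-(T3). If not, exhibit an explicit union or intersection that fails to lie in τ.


τ is NOT a topology on X.

Axiom (T1): ∅ ∈ τ? Yes; X ∈ τ? Yes.
Axiom (T2/T3): check pairwise unions and intersections of members of τ.
Counterexample for (T3): {g, i, j} ∩ {g, h, i, k} = {g, i} ∉ τ. Therefore τ is NOT a topology.


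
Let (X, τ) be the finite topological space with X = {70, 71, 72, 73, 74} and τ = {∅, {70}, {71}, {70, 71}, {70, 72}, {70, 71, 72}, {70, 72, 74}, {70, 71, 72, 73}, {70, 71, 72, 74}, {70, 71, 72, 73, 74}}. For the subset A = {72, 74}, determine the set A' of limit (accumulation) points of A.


A' = {73, 74}

For each x ∈ X, list the open sets U ∈ τ with x ∈ U, then check whether U ∩ (A ∖ {x}) ≠ ∅ for every such U.
  x = 70: open {70} ∋ x has {70} ∩ (A ∖ {70}) = ∅, so x is NOT a limit point.
  x = 71: open {71} ∋ x has {71} ∩ (A ∖ {71}) = ∅, so x is NOT a limit point.
  x = 72: open {70, 72} ∋ x has {70, 72} ∩ (A ∖ {72}) = ∅, so x is NOT a limit point.
  x = 73: opens ∋ x are {70, 71, 72, 73}, {70, 71, 72, 73, 74}; each meets A ∖ {73}, so x IS a limit point.
  x = 74: opens ∋ x are {70, 72, 74}, {70, 71, 72, 74}, {70, 71, 72, 73, 74}; each meets A ∖ {74}, so x IS a limit point.
Collecting: A' = {73, 74}.


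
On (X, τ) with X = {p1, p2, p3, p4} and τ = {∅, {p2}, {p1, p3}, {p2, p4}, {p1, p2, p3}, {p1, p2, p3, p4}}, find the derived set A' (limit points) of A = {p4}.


A' = ∅

For each x ∈ X, list the open sets U ∈ τ with x ∈ U, then check whether U ∩ (A ∖ {x}) ≠ ∅ for every such U.
  x = p1: open {p1, p3} ∋ x has {p1, p3} ∩ (A ∖ {p1}) = ∅, so x is NOT a limit point.
  x = p2: open {p2} ∋ x has {p2} ∩ (A ∖ {p2}) = ∅, so x is NOT a limit point.
  x = p3: open {p1, p3} ∋ x has {p1, p3} ∩ (A ∖ {p3}) = ∅, so x is NOT a limit point.
  x = p4: open {p2, p4} ∋ x has {p2, p4} ∩ (A ∖ {p4}) = ∅, so x is NOT a limit point.
Collecting: A' = ∅.


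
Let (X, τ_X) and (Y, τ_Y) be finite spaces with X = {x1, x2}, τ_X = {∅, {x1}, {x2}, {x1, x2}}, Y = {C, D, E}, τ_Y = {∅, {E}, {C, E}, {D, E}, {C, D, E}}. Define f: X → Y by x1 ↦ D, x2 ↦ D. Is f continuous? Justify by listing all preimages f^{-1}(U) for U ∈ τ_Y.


f IS continuous.

Compute f^{-1}(U) for each U ∈ τ_Y:
  U = ∅: f^{-1}(U) = ∅ ∈ τ_X ✓.
  U = {E}: f^{-1}(U) = ∅ ∈ τ_X ✓.
  U = {C, E}: f^{-1}(U) = ∅ ∈ τ_X ✓.
  U = {D, E}: f^{-1}(U) = {x1, x2} ∈ τ_X ✓.
  U = {C, D, E}: f^{-1}(U) = {x1, x2} ∈ τ_X ✓.
Every preimage lies in τ_X, so f IS continuous.


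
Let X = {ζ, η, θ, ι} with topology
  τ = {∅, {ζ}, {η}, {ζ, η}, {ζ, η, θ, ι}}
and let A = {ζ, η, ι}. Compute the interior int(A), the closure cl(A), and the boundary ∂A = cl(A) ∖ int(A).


int(A) = {ζ, η}, cl(A) = {ζ, η, θ, ι}, ∂A = {θ, ι}.

Closed sets in (X, τ) are complements of opens:
  closed(X, τ) = {∅, {θ, ι}, {ζ, θ, ι}, {η, θ, ι}, {ζ, η, θ, ι}}.
int(A) = ⋃ {U ∈ τ : U ⊆ A}. Opens contained in A: ∅, {ζ}, {η}, {ζ, η}.
Taking the union of these: int(A) = {ζ, η}.
cl(A) = ⋂ {C closed : A ⊆ C}. Closed sets containing A: {ζ, η, θ, ι}.
Intersecting these: cl(A) = {ζ, η, θ, ι}.
∂A = cl(A) ∖ int(A) = {ζ, η, θ, ι} ∖ {ζ, η} = {θ, ι}.


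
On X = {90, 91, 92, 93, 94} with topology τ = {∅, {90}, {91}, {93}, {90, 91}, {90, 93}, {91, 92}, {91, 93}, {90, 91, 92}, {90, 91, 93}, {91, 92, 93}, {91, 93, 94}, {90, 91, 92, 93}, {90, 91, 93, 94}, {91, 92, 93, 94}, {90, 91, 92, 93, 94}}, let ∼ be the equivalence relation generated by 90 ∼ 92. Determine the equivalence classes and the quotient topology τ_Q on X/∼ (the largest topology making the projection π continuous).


X/∼ = {[90=92], [91], [93], [94]}; |τ_Q| = 8.

Equivalence classes: [90=92], [91], [93], [94].
Quotient map π: X → X/∼ sends 90 ↦ [90=92], 91 ↦ [91], 92 ↦ [90=92], 93 ↦ [93], 94 ↦ [94].
For each subset V ⊆ X/∼, compute π^{-1}(V) ⊆ X and check whether π^{-1}(V) ∈ τ. V is open in τ_Q iff π^{-1}(V) ∈ τ.
  V = {}: π^{-1}(V) = ∅ ∈ τ ✓.
  V = {[90=92]}: π^{-1}(V) = {90, 92} ∉ τ ✗.
  V = {[91]}: π^{-1}(V) = {91} ∈ τ ✓.
  V = {[90=92], [91]}: π^{-1}(V) = {90, 91, 92} ∈ τ ✓.
  V = {[93]}: π^{-1}(V) = {93} ∈ τ ✓.
  V = {[90=92], [93]}: π^{-1}(V) = {90, 92, 93} ∉ τ ✗.
  V = {[91], [93]}: π^{-1}(V) = {91, 93} ∈ τ ✓.
  V = {[90=92], [91], [93]}: π^{-1}(V) = {90, 91, 92, 93} ∈ τ ✓.
  V = {[94]}: π^{-1}(V) = {94} ∉ τ ✗.
  V = {[90=92], [94]}: π^{-1}(V) = {90, 92, 94} ∉ τ ✗.
  V = {[91], [94]}: π^{-1}(V) = {91, 94} ∉ τ ✗.
  V = {[90=92], [91], [94]}: π^{-1}(V) = {90, 91, 92, 94} ∉ τ ✗.
  V = {[93], [94]}: π^{-1}(V) = {93, 94} ∉ τ ✗.
  V = {[90=92], [93], [94]}: π^{-1}(V) = {90, 92, 93, 94} ∉ τ ✗.
  V = {[91], [93], [94]}: π^{-1}(V) = {91, 93, 94} ∈ τ ✓.
  V = {[90=92], [91], [93], [94]}: π^{-1}(V) = {90, 91, 92, 93, 94} ∈ τ ✓.
Open sets in the quotient: τ_Q = {{}, {[91]}, {[90=92], [91]}, {[93]}, {[91], [93]}, {[90=92], [91], [93]}, {[91], [93], [94]}, {[90=92], [91], [93], [94]}} (8 elements).


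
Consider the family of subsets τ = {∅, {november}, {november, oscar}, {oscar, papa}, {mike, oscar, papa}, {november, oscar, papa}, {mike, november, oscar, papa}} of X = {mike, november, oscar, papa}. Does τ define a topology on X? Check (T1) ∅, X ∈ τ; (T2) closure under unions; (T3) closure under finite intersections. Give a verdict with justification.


τ is NOT a topology on X.

Axiom (T1): ∅ ∈ τ? Yes; X ∈ τ? Yes.
Axiom (T2/T3): check pairwise unions and intersections of members of τ.
Counterexample for (T3): {november, oscar} ∩ {oscar, papa} = {oscar} ∉ τ. Therefore τ is NOT a topology.


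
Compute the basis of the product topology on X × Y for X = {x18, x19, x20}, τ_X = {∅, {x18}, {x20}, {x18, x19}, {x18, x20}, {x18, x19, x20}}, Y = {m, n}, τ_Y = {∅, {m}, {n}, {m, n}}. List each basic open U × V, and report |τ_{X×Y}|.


Basis B = {∅ × ∅, {x18} × {m}, {x18} × {n}, {x20} × {m}, {x20} × {n}, {x18} × {m, n}, {x18, x19} × {m}, {x18, x20} × {m}, {x18, x19} × {n}, {x18, x20} × {n}, {x20} × {m, n}, {x18, x19, x20} × {m}, {x18, x19, x20} × {n}, {x18, x19} × {m, n}, {x18, x20} × {m, n}, {x18, x19, x20} × {m, n}}; |τ_{X×Y}| = 36.

Enumerate products U × V with U ∈ τ_X, V ∈ τ_Y (deduplicated):
  ∅ × ∅ = {} (∅)
  {x18} × {m} = {(x18,m)}
  {x18} × {n} = {(x18,n)}
  {x20} × {m} = {(x20,m)}
  {x20} × {n} = {(x20,n)}
  {x18} × {m, n} = {(x18,m), (x18,n)}
  {x18, x19} × {m} = {(x18,m), (x19,m)}
  {x18, x20} × {m} = {(x18,m), (x20,m)}
  {x18, x19} × {n} = {(x18,n), (x19,n)}
  {x18, x20} × {n} = {(x18,n), (x20,n)}
  {x20} × {m, n} = {(x20,m), (x20,n)}
  {x18, x19, x20} × {m} = {(x18,m), (x19,m), (x20,m)}
  {x18, x19, x20} × {n} = {(x18,n), (x19,n), (x20,n)}
  {x18, x19} × {m, n} = {(x18,m), (x18,n), (x19,m), (x19,n)}
  {x18, x20} × {m, n} = {(x18,m), (x18,n), (x20,m), (x20,n)}
  {x18, x19, x20} × {m, n} = {(x18,m), (x18,n), (x19,m), (x19,n), (x20,m), (x20,n)}
These 16 distinct sets form the basis B.
Close under arbitrary unions to get τ_{X×Y}; counting gives |τ_{X×Y}| = 36.


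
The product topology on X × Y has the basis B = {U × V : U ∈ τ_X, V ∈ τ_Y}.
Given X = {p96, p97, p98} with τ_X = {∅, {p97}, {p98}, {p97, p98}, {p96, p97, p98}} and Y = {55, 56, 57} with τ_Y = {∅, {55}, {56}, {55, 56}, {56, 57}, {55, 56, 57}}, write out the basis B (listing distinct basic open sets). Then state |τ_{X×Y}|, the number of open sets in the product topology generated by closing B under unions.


Basis B = {∅ × ∅, {p97} × {55}, {p97} × {56}, {p98} × {55}, {p98} × {56}, {p97} × {55, 56}, {p97, p98} × {55}, {p97} × {56, 57}, {p97, p98} × {56}, {p98} × {55, 56}, {p98} × {56, 57}, {p96, p97, p98} × {55}, {p96, p97, p98} × {56}, {p97} × {55, 56, 57}, {p98} × {55, 56, 57}, {p97, p98} × {55, 56}, {p97, p98} × {56, 57}, {p96, p97, p98} × {55, 56}, {p96, p97, p98} × {56, 57}, {p97, p98} × {55, 56, 57}, {p96, p97, p98} × {55, 56, 57}}; |τ_{X×Y}| = 70.

Enumerate products U × V with U ∈ τ_X, V ∈ τ_Y (deduplicated):
  ∅ × ∅ = {} (∅)
  {p97} × {55} = {(p97,55)}
  {p97} × {56} = {(p97,56)}
  {p98} × {55} = {(p98,55)}
  {p98} × {56} = {(p98,56)}
  {p97} × {55, 56} = {(p97,55), (p97,56)}
  {p97, p98} × {55} = {(p97,55), (p98,55)}
  {p97} × {56, 57} = {(p97,56), (p97,57)}
  {p97, p98} × {56} = {(p97,56), (p98,56)}
  {p98} × {55, 56} = {(p98,55), (p98,56)}
  {p98} × {56, 57} = {(p98,56), (p98,57)}
  {p96, p97, p98} × {55} = {(p96,55), (p97,55), (p98,55)}
  {p96, p97, p98} × {56} = {(p96,56), (p97,56), (p98,56)}
  {p97} × {55, 56, 57} = {(p97,55), (p97,56), (p97,57)}
  {p98} × {55, 56, 57} = {(p98,55), (p98,56), (p98,57)}
  {p97, p98} × {55, 56} = {(p97,55), (p97,56), (p98,55), (p98,56)}
  {p97, p98} × {56, 57} = {(p97,56), (p97,57), (p98,56), (p98,57)}
  {p96, p97, p98} × {55, 56} = {(p96,55), (p96,56), (p97,55), (p97,56), (p98,55), (p98,56)}
  {p96, p97, p98} × {56, 57} = {(p96,56), (p96,57), (p97,56), (p97,57), (p98,56), (p98,57)}
  {p97, p98} × {55, 56, 57} = {(p97,55), (p97,56), (p97,57), (p98,55), (p98,56), (p98,57)}
  {p96, p97, p98} × {55, 56, 57} = {(p96,55), (p96,56), (p96,57), (p97,55), (p97,56), (p97,57), (p98,55), (p98,56), (p98,57)}
These 21 distinct sets form the basis B.
Close under arbitrary unions to get τ_{X×Y}; counting gives |τ_{X×Y}| = 70.


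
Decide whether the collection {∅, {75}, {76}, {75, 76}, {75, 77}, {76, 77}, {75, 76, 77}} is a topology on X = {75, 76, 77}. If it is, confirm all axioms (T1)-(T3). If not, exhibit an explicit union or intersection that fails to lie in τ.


τ is NOT a topology on X.

Axiom (T1): ∅ ∈ τ? Yes; X ∈ τ? Yes.
Axiom (T2/T3): check pairwise unions and intersections of members of τ.
Counterexample for (T3): {75, 77} ∩ {76, 77} = {77} ∉ τ. Therefore τ is NOT a topology.


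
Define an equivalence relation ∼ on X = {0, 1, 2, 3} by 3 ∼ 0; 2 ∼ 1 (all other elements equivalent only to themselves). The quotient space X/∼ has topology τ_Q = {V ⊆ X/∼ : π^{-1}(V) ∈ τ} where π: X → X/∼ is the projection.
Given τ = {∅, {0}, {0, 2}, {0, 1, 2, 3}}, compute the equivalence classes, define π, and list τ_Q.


X/∼ = {[0=3], [1=2]}; |τ_Q| = 2.

Equivalence classes: [0=3], [1=2].
Quotient map π: X → X/∼ sends 0 ↦ [0=3], 1 ↦ [1=2], 2 ↦ [1=2], 3 ↦ [0=3].
For each subset V ⊆ X/∼, compute π^{-1}(V) ⊆ X and check whether π^{-1}(V) ∈ τ. V is open in τ_Q iff π^{-1}(V) ∈ τ.
  V = {}: π^{-1}(V) = ∅ ∈ τ ✓.
  V = {[0=3]}: π^{-1}(V) = {0, 3} ∉ τ ✗.
  V = {[1=2]}: π^{-1}(V) = {1, 2} ∉ τ ✗.
  V = {[0=3], [1=2]}: π^{-1}(V) = {0, 1, 2, 3} ∈ τ ✓.
Open sets in the quotient: τ_Q = {{}, {[0=3], [1=2]}} (2 elements).


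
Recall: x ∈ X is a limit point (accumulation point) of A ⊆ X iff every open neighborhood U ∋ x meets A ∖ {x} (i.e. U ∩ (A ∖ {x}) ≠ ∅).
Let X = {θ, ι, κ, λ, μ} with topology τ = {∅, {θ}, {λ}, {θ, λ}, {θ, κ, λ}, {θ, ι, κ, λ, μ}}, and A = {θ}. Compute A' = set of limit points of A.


A' = {ι, κ, μ}

For each x ∈ X, list the open sets U ∈ τ with x ∈ U, then check whether U ∩ (A ∖ {x}) ≠ ∅ for every such U.
  x = θ: open {θ} ∋ x has {θ} ∩ (A ∖ {θ}) = ∅, so x is NOT a limit point.
  x = ι: opens ∋ x are {θ, ι, κ, λ, μ}; each meets A ∖ {ι}, so x IS a limit point.
  x = κ: opens ∋ x are {θ, κ, λ}, {θ, ι, κ, λ, μ}; each meets A ∖ {κ}, so x IS a limit point.
  x = λ: open {λ} ∋ x has {λ} ∩ (A ∖ {λ}) = ∅, so x is NOT a limit point.
  x = μ: opens ∋ x are {θ, ι, κ, λ, μ}; each meets A ∖ {μ}, so x IS a limit point.
Collecting: A' = {ι, κ, μ}.


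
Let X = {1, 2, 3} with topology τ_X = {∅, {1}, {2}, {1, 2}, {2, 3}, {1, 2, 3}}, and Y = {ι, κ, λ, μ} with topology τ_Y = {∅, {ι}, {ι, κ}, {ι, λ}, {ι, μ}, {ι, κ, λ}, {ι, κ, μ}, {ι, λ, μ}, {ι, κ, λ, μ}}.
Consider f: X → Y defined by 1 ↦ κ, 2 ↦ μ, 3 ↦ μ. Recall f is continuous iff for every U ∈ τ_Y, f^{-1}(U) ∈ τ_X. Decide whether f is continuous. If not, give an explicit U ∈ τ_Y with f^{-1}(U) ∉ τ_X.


f IS continuous.

Compute f^{-1}(U) for each U ∈ τ_Y:
  U = ∅: f^{-1}(U) = ∅ ∈ τ_X ✓.
  U = {ι}: f^{-1}(U) = ∅ ∈ τ_X ✓.
  U = {ι, κ}: f^{-1}(U) = {1} ∈ τ_X ✓.
  U = {ι, λ}: f^{-1}(U) = ∅ ∈ τ_X ✓.
  U = {ι, μ}: f^{-1}(U) = {2, 3} ∈ τ_X ✓.
  U = {ι, κ, λ}: f^{-1}(U) = {1} ∈ τ_X ✓.
  U = {ι, κ, μ}: f^{-1}(U) = {1, 2, 3} ∈ τ_X ✓.
  U = {ι, λ, μ}: f^{-1}(U) = {2, 3} ∈ τ_X ✓.
  U = {ι, κ, λ, μ}: f^{-1}(U) = {1, 2, 3} ∈ τ_X ✓.
Every preimage lies in τ_X, so f IS continuous.


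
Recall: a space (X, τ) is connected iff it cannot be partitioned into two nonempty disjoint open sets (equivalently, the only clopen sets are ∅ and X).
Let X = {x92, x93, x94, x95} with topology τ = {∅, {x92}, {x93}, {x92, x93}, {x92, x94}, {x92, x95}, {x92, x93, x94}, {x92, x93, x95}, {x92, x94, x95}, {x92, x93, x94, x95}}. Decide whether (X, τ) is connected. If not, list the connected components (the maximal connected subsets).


(X, τ) is disconnected; components = [{x93}, {x92, x94, x95}].

Find clopen sets (U ∈ τ with X ∖ U ∈ τ):
  U = ∅, X ∖ U = {x92, x93, x94, x95} — both open, so U is clopen.
  U = {x93}, X ∖ U = {x92, x94, x95} — both open, so U is clopen.
  U = {x92, x94, x95}, X ∖ U = {x93} — both open, so U is clopen.
  U = {x92, x93, x94, x95}, X ∖ U = ∅ — both open, so U is clopen.
Nontrivial clopen(s) exist: e.g. {x92, x94, x95}. So (X, τ) is disconnected.
Compute connected components by grouping points that agree on all clopens:
  component: {x93}
  component: {x92, x94, x95}


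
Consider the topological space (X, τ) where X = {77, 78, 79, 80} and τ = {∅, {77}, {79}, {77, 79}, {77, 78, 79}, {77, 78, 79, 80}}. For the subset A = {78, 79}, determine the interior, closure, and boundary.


int(A) = {79}, cl(A) = {78, 79, 80}, ∂A = {78, 80}.

Closed sets in (X, τ) are complements of opens:
  closed(X, τ) = {∅, {80}, {78, 80}, {77, 78, 80}, {78, 79, 80}, {77, 78, 79, 80}}.
int(A) = ⋃ {U ∈ τ : U ⊆ A}. Opens contained in A: ∅, {79}.
Taking the union of these: int(A) = {79}.
cl(A) = ⋂ {C closed : A ⊆ C}. Closed sets containing A: {78, 79, 80}, {77, 78, 79, 80}.
Intersecting these: cl(A) = {78, 79, 80}.
∂A = cl(A) ∖ int(A) = {78, 79, 80} ∖ {79} = {78, 80}.


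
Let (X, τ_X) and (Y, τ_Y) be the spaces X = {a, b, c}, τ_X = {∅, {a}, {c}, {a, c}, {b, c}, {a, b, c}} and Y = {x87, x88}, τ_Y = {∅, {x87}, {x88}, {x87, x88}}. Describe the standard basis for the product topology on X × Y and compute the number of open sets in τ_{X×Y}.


Basis B = {∅ × ∅, {a} × {x87}, {a} × {x88}, {c} × {x87}, {c} × {x88}, {a} × {x87, x88}, {a, c} × {x87}, {a, c} × {x88}, {b, c} × {x87}, {b, c} × {x88}, {c} × {x87, x88}, {a, b, c} × {x87}, {a, b, c} × {x88}, {a, c} × {x87, x88}, {b, c} × {x87, x88}, {a, b, c} × {x87, x88}}; |τ_{X×Y}| = 36.

Enumerate products U × V with U ∈ τ_X, V ∈ τ_Y (deduplicated):
  ∅ × ∅ = {} (∅)
  {a} × {x87} = {(a,x87)}
  {a} × {x88} = {(a,x88)}
  {c} × {x87} = {(c,x87)}
  {c} × {x88} = {(c,x88)}
  {a} × {x87, x88} = {(a,x87), (a,x88)}
  {a, c} × {x87} = {(a,x87), (c,x87)}
  {a, c} × {x88} = {(a,x88), (c,x88)}
  {b, c} × {x87} = {(b,x87), (c,x87)}
  {b, c} × {x88} = {(b,x88), (c,x88)}
  {c} × {x87, x88} = {(c,x87), (c,x88)}
  {a, b, c} × {x87} = {(a,x87), (b,x87), (c,x87)}
  {a, b, c} × {x88} = {(a,x88), (b,x88), (c,x88)}
  {a, c} × {x87, x88} = {(a,x87), (a,x88), (c,x87), (c,x88)}
  {b, c} × {x87, x88} = {(b,x87), (b,x88), (c,x87), (c,x88)}
  {a, b, c} × {x87, x88} = {(a,x87), (a,x88), (b,x87), (b,x88), (c,x87), (c,x88)}
These 16 distinct sets form the basis B.
Close under arbitrary unions to get τ_{X×Y}; counting gives |τ_{X×Y}| = 36.


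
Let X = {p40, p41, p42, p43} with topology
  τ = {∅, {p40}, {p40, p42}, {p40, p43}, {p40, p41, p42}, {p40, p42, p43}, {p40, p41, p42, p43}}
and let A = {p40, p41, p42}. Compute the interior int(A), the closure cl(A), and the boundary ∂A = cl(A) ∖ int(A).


int(A) = {p40, p41, p42}, cl(A) = {p40, p41, p42, p43}, ∂A = {p43}.

Closed sets in (X, τ) are complements of opens:
  closed(X, τ) = {∅, {p41}, {p43}, {p41, p42}, {p41, p43}, {p41, p42, p43}, {p40, p41, p42, p43}}.
int(A) = ⋃ {U ∈ τ : U ⊆ A}. Opens contained in A: ∅, {p40}, {p40, p42}, {p40, p41, p42}.
Taking the union of these: int(A) = {p40, p41, p42}.
cl(A) = ⋂ {C closed : A ⊆ C}. Closed sets containing A: {p40, p41, p42, p43}.
Intersecting these: cl(A) = {p40, p41, p42, p43}.
∂A = cl(A) ∖ int(A) = {p40, p41, p42, p43} ∖ {p40, p41, p42} = {p43}.


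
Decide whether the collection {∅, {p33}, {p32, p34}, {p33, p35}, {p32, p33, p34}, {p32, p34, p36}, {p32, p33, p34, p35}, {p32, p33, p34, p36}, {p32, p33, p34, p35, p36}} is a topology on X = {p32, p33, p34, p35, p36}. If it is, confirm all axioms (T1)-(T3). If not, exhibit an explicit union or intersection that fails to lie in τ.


τ IS a topology on X.

Axiom (T1): ∅ ∈ τ? Yes; X ∈ τ? Yes.
Axiom (T2/T3): check pairwise unions and intersections of members of τ.
All pairwise intersections and unions checked — each lies in τ. Therefore τ satisfies (T1), (T2), (T3): it IS a topology on X.


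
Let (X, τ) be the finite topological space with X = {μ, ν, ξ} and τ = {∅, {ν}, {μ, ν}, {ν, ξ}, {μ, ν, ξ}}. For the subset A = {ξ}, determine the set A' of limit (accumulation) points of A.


A' = ∅

For each x ∈ X, list the open sets U ∈ τ with x ∈ U, then check whether U ∩ (A ∖ {x}) ≠ ∅ for every such U.
  x = μ: open {μ, ν} ∋ x has {μ, ν} ∩ (A ∖ {μ}) = ∅, so x is NOT a limit point.
  x = ν: open {ν} ∋ x has {ν} ∩ (A ∖ {ν}) = ∅, so x is NOT a limit point.
  x = ξ: open {ν, ξ} ∋ x has {ν, ξ} ∩ (A ∖ {ξ}) = ∅, so x is NOT a limit point.
Collecting: A' = ∅.


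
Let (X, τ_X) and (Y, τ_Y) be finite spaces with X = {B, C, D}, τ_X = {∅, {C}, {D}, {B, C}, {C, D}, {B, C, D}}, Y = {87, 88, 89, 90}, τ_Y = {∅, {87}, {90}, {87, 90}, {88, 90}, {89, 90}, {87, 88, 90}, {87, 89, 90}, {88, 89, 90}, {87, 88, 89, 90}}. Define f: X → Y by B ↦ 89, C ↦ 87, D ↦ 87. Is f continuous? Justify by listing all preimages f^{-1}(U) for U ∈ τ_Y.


f is NOT continuous.

Compute f^{-1}(U) for each U ∈ τ_Y:
  U = ∅: f^{-1}(U) = ∅ ∈ τ_X ✓.
  U = {87}: f^{-1}(U) = {C, D} ∈ τ_X ✓.
  U = {90}: f^{-1}(U) = ∅ ∈ τ_X ✓.
  U = {87, 90}: f^{-1}(U) = {C, D} ∈ τ_X ✓.
  U = {88, 90}: f^{-1}(U) = ∅ ∈ τ_X ✓.
  U = {89, 90}: f^{-1}(U) = {B} ∉ τ_X ✗.
  U = {87, 88, 90}: f^{-1}(U) = {C, D} ∈ τ_X ✓.
  U = {87, 89, 90}: f^{-1}(U) = {B, C, D} ∈ τ_X ✓.
  U = {88, 89, 90}: f^{-1}(U) = {B} ∉ τ_X ✗.
  U = {87, 88, 89, 90}: f^{-1}(U) = {B, C, D} ∈ τ_X ✓.
Found U = {89, 90} with f^{-1}(U) = {B} not in τ_X. Therefore f is NOT continuous.


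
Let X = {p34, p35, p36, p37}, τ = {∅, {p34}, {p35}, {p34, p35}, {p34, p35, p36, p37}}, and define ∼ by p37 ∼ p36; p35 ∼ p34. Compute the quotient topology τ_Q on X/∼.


X/∼ = {[p34=p35], [p36=p37]}; |τ_Q| = 3.

Equivalence classes: [p34=p35], [p36=p37].
Quotient map π: X → X/∼ sends p34 ↦ [p34=p35], p35 ↦ [p34=p35], p36 ↦ [p36=p37], p37 ↦ [p36=p37].
For each subset V ⊆ X/∼, compute π^{-1}(V) ⊆ X and check whether π^{-1}(V) ∈ τ. V is open in τ_Q iff π^{-1}(V) ∈ τ.
  V = {}: π^{-1}(V) = ∅ ∈ τ ✓.
  V = {[p34=p35]}: π^{-1}(V) = {p34, p35} ∈ τ ✓.
  V = {[p36=p37]}: π^{-1}(V) = {p36, p37} ∉ τ ✗.
  V = {[p34=p35], [p36=p37]}: π^{-1}(V) = {p34, p35, p36, p37} ∈ τ ✓.
Open sets in the quotient: τ_Q = {{}, {[p34=p35]}, {[p34=p35], [p36=p37]}} (3 elements).


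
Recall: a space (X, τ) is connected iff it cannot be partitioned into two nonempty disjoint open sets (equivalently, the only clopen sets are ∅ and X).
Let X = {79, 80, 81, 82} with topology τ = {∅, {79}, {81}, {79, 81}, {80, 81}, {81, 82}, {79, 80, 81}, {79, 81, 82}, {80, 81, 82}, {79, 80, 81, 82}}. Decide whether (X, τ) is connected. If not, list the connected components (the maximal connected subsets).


(X, τ) is disconnected; components = [{79}, {80, 81, 82}].

Find clopen sets (U ∈ τ with X ∖ U ∈ τ):
  U = ∅, X ∖ U = {79, 80, 81, 82} — both open, so U is clopen.
  U = {79}, X ∖ U = {80, 81, 82} — both open, so U is clopen.
  U = {80, 81, 82}, X ∖ U = {79} — both open, so U is clopen.
  U = {79, 80, 81, 82}, X ∖ U = ∅ — both open, so U is clopen.
Nontrivial clopen(s) exist: e.g. {80, 81, 82}. So (X, τ) is disconnected.
Compute connected components by grouping points that agree on all clopens:
  component: {79}
  component: {80, 81, 82}


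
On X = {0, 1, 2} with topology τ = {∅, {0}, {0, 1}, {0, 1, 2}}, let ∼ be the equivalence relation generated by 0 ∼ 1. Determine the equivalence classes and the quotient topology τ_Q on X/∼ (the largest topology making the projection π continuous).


X/∼ = {[0=1], [2]}; |τ_Q| = 3.

Equivalence classes: [0=1], [2].
Quotient map π: X → X/∼ sends 0 ↦ [0=1], 1 ↦ [0=1], 2 ↦ [2].
For each subset V ⊆ X/∼, compute π^{-1}(V) ⊆ X and check whether π^{-1}(V) ∈ τ. V is open in τ_Q iff π^{-1}(V) ∈ τ.
  V = {}: π^{-1}(V) = ∅ ∈ τ ✓.
  V = {[0=1]}: π^{-1}(V) = {0, 1} ∈ τ ✓.
  V = {[2]}: π^{-1}(V) = {2} ∉ τ ✗.
  V = {[0=1], [2]}: π^{-1}(V) = {0, 1, 2} ∈ τ ✓.
Open sets in the quotient: τ_Q = {{}, {[0=1]}, {[0=1], [2]}} (3 elements).
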